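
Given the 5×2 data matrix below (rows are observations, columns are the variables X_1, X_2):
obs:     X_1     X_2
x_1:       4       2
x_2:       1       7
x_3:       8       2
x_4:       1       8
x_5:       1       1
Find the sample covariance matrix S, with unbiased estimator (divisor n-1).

Step 1 — column means:
  mean(X_1) = (4 + 1 + 8 + 1 + 1) / 5 = 15/5 = 3
  mean(X_2) = (2 + 7 + 2 + 8 + 1) / 5 = 20/5 = 4

Step 2 — sample covariance S[i,j] = (1/(n-1)) · Σ_k (x_{k,i} - mean_i) · (x_{k,j} - mean_j), with n-1 = 4.
  S[X_1,X_1] = ((1)·(1) + (-2)·(-2) + (5)·(5) + (-2)·(-2) + (-2)·(-2)) / 4 = 38/4 = 9.5
  S[X_1,X_2] = ((1)·(-2) + (-2)·(3) + (5)·(-2) + (-2)·(4) + (-2)·(-3)) / 4 = -20/4 = -5
  S[X_2,X_2] = ((-2)·(-2) + (3)·(3) + (-2)·(-2) + (4)·(4) + (-3)·(-3)) / 4 = 42/4 = 10.5

S is symmetric (S[j,i] = S[i,j]). Assembling:

S = [[9.5, -5],
 [-5, 10.5]]


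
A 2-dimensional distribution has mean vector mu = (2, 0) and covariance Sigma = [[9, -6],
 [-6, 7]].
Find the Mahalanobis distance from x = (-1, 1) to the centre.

Step 1 — centre the observation: (x - mu) = (-3, 1).

Step 2 — invert Sigma. det(Sigma) = 9·7 - (-6)² = 27.
  Sigma^{-1} = (1/det) · [[d, -b], [-b, a]] = [[0.2593, 0.2222],
 [0.2222, 0.3333]].

Step 3 — form the quadratic (x - mu)^T · Sigma^{-1} · (x - mu):
  Sigma^{-1} · (x - mu) = (-0.5556, -0.3333).
  (x - mu)^T · [Sigma^{-1} · (x - mu)] = (-3)·(-0.5556) + (1)·(-0.3333) = 1.3333.

Step 4 — take square root: d = √(1.3333) ≈ 1.1547.

d(x, mu) = √(1.3333) ≈ 1.1547


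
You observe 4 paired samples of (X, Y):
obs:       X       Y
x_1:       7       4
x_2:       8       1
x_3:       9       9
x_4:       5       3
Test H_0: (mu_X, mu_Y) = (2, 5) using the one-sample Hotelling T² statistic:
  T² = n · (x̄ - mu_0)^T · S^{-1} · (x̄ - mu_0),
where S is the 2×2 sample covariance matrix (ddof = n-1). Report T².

Step 1 — sample mean vector:
  mean(X) = (7 + 8 + 9 + 5) / 4 = 29/4 = 7.25
  mean(Y) = (4 + 1 + 9 + 3) / 4 = 17/4 = 4.25
  x̄ = (7.25, 4.25),  deviation x̄ - mu_0 = (7.25, 4.25) - (2, 5) = (5.25, -0.75).

Step 2 — sample covariance matrix, S[i,j] = (1/(n-1)) · Σ_k (x_{k,i} - mean_i) · (x_{k,j} - mean_j), divisor n-1 = 3:
  S[X,X] = ((-0.25)·(-0.25) + (0.75)·(0.75) + (1.75)·(1.75) + (-2.25)·(-2.25)) / 3 = 8.75/3 = 2.9167
  S[X,Y] = ((-0.25)·(-0.25) + (0.75)·(-3.25) + (1.75)·(4.75) + (-2.25)·(-1.25)) / 3 = 8.75/3 = 2.9167
  S[Y,Y] = ((-0.25)·(-0.25) + (-3.25)·(-3.25) + (4.75)·(4.75) + (-1.25)·(-1.25)) / 3 = 34.75/3 = 11.5833
  S = [[2.9167, 2.9167],
 [2.9167, 11.5833]].

Step 3 — invert S. det(S) = 2.9167·11.5833 - (2.9167)² = 25.2778.
  S^{-1} = (1/det) · [[d, -b], [-b, a]] = [[0.4582, -0.1154],
 [-0.1154, 0.1154]].

Step 4 — quadratic form (x̄ - mu_0)^T · S^{-1} · (x̄ - mu_0):
  S^{-1} · (x̄ - mu_0) = (2.4923, -0.6923),
  (x̄ - mu_0)^T · [...] = (5.25)·(2.4923) + (-0.75)·(-0.6923) = 13.6038.

Step 5 — scale by n: T² = 4 · 13.6038 = 54.4154.

T² ≈ 54.4154


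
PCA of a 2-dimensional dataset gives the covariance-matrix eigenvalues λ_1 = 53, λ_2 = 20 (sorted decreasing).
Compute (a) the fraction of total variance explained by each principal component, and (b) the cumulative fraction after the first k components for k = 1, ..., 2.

Step 1 — total variance = trace(Sigma) = Σ λ_i = 53 + 20 = 73.

Step 2 — fraction explained by component i = λ_i / Σ λ:
  PC1: 53/73 = 0.726
  PC2: 20/73 = 0.274

Step 3 — cumulative fraction after k components = (λ_1 + ... + λ_k) / Σ λ:
  k = 1: 53/73 = 0.726
  k = 2: (53 + 20)/73 = 73/73 = 1

Summary (fraction, with percent):

explained: PC1 0.726 (72.6%), PC2 0.274 (27.4%);  cumulative: 0.726, 1


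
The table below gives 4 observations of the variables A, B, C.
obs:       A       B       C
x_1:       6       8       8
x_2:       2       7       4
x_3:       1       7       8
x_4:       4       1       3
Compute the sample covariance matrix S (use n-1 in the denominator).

Step 1 — column means:
  mean(A) = (6 + 2 + 1 + 4) / 4 = 13/4 = 3.25
  mean(B) = (8 + 7 + 7 + 1) / 4 = 23/4 = 5.75
  mean(C) = (8 + 4 + 8 + 3) / 4 = 23/4 = 5.75

Step 2 — sample covariance S[i,j] = (1/(n-1)) · Σ_k (x_{k,i} - mean_i) · (x_{k,j} - mean_j), with n-1 = 3.
  S[A,A] = ((2.75)·(2.75) + (-1.25)·(-1.25) + (-2.25)·(-2.25) + (0.75)·(0.75)) / 3 = 14.75/3 = 4.9167
  S[A,B] = ((2.75)·(2.25) + (-1.25)·(1.25) + (-2.25)·(1.25) + (0.75)·(-4.75)) / 3 = -1.75/3 = -0.5833
  S[A,C] = ((2.75)·(2.25) + (-1.25)·(-1.75) + (-2.25)·(2.25) + (0.75)·(-2.75)) / 3 = 1.25/3 = 0.4167
  S[B,B] = ((2.25)·(2.25) + (1.25)·(1.25) + (1.25)·(1.25) + (-4.75)·(-4.75)) / 3 = 30.75/3 = 10.25
  S[B,C] = ((2.25)·(2.25) + (1.25)·(-1.75) + (1.25)·(2.25) + (-4.75)·(-2.75)) / 3 = 18.75/3 = 6.25
  S[C,C] = ((2.25)·(2.25) + (-1.75)·(-1.75) + (2.25)·(2.25) + (-2.75)·(-2.75)) / 3 = 20.75/3 = 6.9167

S is symmetric (S[j,i] = S[i,j]). Assembling:

S = [[4.9167, -0.5833, 0.4167],
 [-0.5833, 10.25, 6.25],
 [0.4167, 6.25, 6.9167]]


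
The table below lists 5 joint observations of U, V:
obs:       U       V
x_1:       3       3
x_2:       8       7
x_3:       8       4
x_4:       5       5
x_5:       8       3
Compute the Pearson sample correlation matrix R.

Step 1 — column means:
  mean(U) = (3 + 8 + 8 + 5 + 8) / 5 = 32/5 = 6.4
  mean(V) = (3 + 7 + 4 + 5 + 3) / 5 = 22/5 = 4.4

Step 2 — sample variances and covariances s[i,j] = (1/(n-1)) · Σ_k (x_{k,i} - mean_i) · (x_{k,j} - mean_j), with n-1 = 4:
  s[U,U] = ((-3.4)·(-3.4) + (1.6)·(1.6) + (1.6)·(1.6) + (-1.4)·(-1.4) + (1.6)·(1.6)) / 4 = 21.2/4 = 5.3
  s[U,V] = ((-3.4)·(-1.4) + (1.6)·(2.6) + (1.6)·(-0.4) + (-1.4)·(0.6) + (1.6)·(-1.4)) / 4 = 5.2/4 = 1.3
  s[V,V] = ((-1.4)·(-1.4) + (2.6)·(2.6) + (-0.4)·(-0.4) + (0.6)·(0.6) + (-1.4)·(-1.4)) / 4 = 11.2/4 = 2.8
  Sample standard deviations s_i = √(s[i,i]):
  s(U) = √(5.3) = 2.3022
  s(V) = √(2.8) = 1.6733

Step 3 — r_{ij} = s_{ij} / (s_i · s_j):
  r[U,U] = 1 (diagonal).
  r[U,V] = 1.3 / (2.3022 · 1.6733) = 1.3 / 3.8523 = 0.3375
  r[V,V] = 1 (diagonal).

R is symmetric with unit diagonal. Assembling:

R = [[1, 0.3375],
 [0.3375, 1]]


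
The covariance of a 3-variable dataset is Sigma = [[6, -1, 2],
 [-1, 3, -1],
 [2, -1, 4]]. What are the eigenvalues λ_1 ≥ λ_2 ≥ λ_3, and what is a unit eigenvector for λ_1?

Step 1 — characteristic polynomial p(λ) = det(λI - Sigma) = λ³ - tr·λ² + c_1·λ - det, where tr = trace, c_1 = sum of the principal 2×2 minors, det = det(Sigma):
  tr = 6 + 3 + 4 = 13,
  c_1 = (6·3 - (-1)²) + (6·4 - (2)²) + (3·4 - (-1)²) = 17 + 20 + 11 = 48,
  det = 6·(3·4 - (-1)²) - (-1)·((-1)·4 - (-1)·(2)) + (2)·((-1)·(-1) - 3·(2)) = 6·(11) - (-1)·(-2) + (2)·(-5) = 54.
  So p(λ) = λ³ - 13λ² + 48λ - 54.
Step 2 — look for an integer root (rational root theorem: any rational root is an integer divisor of 54). Testing λ = 3:
  p(3) = 27 - 117 + 144 - 54 = 0  ✓
  Dividing out (λ - 3): p(λ) = (λ - 3)(λ² - 10λ + 18).
Step 3 — remaining eigenvalues from the quadratic λ² - 10λ + 18 = 0:
  Δ = 10² - 4·18 = 100 - 72 = 28,  λ = (10 ± √28)/2 = (10 ± 5.2915)/2 ≈ 7.6458 or 2.3542.
  Sorted: λ_1 = 7.6458,  λ_2 = 3,  λ_3 = 2.3542  (check: sum = 13 = tr ✓).

Step 4 — unit eigenvector for λ_1 ≈ 7.6458: v spans the null space of (Sigma - λ_1 I), whose rows are
  r_1 = (-1.6458, -1, 2),  r_2 = (-1, -4.6458, -1),  r_3 = (2, -1, -3.6458).
  v is orthogonal to every row, so take v ∝ r_1 × r_2 = ((-1)·(-1) - (2)·(-4.6458), (2)·(-1) - (-1.6458)·(-1), (-1.6458)·(-4.6458) - (-1)·(-1)) ≈ (10.2915, -3.6458, 6.6458).
  Let u = (10.2915, -3.6458, 6.6458).
  ||u|| = √((10.2915)² + (-3.6458)² + (6.6458)²) = √(163.3725) ≈ 12.7817,  v_1 = u/||u|| ≈ (0.8052, -0.2852, 0.5199) (||v_1|| = 1).

λ_1 = 7.6458,  λ_2 = 3,  λ_3 = 2.3542;  v_1 ≈ (0.8052, -0.2852, 0.5199)


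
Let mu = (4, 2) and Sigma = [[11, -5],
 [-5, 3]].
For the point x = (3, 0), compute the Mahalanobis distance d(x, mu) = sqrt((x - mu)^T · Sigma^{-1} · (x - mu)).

Step 1 — centre the observation: (x - mu) = (-1, -2).

Step 2 — invert Sigma. det(Sigma) = 11·3 - (-5)² = 8.
  Sigma^{-1} = (1/det) · [[d, -b], [-b, a]] = [[0.375, 0.625],
 [0.625, 1.375]].

Step 3 — form the quadratic (x - mu)^T · Sigma^{-1} · (x - mu):
  Sigma^{-1} · (x - mu) = (-1.625, -3.375).
  (x - mu)^T · [Sigma^{-1} · (x - mu)] = (-1)·(-1.625) + (-2)·(-3.375) = 8.375.

Step 4 — take square root: d = √(8.375) ≈ 2.894.

d(x, mu) = √(8.375) ≈ 2.894


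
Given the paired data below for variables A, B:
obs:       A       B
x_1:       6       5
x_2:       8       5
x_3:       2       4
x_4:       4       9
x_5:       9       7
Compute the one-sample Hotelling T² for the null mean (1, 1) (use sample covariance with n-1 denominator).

Step 1 — sample mean vector:
  mean(A) = (6 + 8 + 2 + 4 + 9) / 5 = 29/5 = 5.8
  mean(B) = (5 + 5 + 4 + 9 + 7) / 5 = 30/5 = 6
  x̄ = (5.8, 6),  deviation x̄ - mu_0 = (5.8, 6) - (1, 1) = (4.8, 5).

Step 2 — sample covariance matrix, S[i,j] = (1/(n-1)) · Σ_k (x_{k,i} - mean_i) · (x_{k,j} - mean_j), divisor n-1 = 4:
  S[A,A] = ((0.2)·(0.2) + (2.2)·(2.2) + (-3.8)·(-3.8) + (-1.8)·(-1.8) + (3.2)·(3.2)) / 4 = 32.8/4 = 8.2
  S[A,B] = ((0.2)·(-1) + (2.2)·(-1) + (-3.8)·(-2) + (-1.8)·(3) + (3.2)·(1)) / 4 = 3/4 = 0.75
  S[B,B] = ((-1)·(-1) + (-1)·(-1) + (-2)·(-2) + (3)·(3) + (1)·(1)) / 4 = 16/4 = 4
  S = [[8.2, 0.75],
 [0.75, 4]].

Step 3 — invert S. det(S) = 8.2·4 - (0.75)² = 32.2375.
  S^{-1} = (1/det) · [[d, -b], [-b, a]] = [[0.1241, -0.0233],
 [-0.0233, 0.2544]].

Step 4 — quadratic form (x̄ - mu_0)^T · S^{-1} · (x̄ - mu_0):
  S^{-1} · (x̄ - mu_0) = (0.4793, 1.1601),
  (x̄ - mu_0)^T · [...] = (4.8)·(0.4793) + (5)·(1.1601) = 8.1011.

Step 5 — scale by n: T² = 5 · 8.1011 = 40.5056.

T² ≈ 40.5056


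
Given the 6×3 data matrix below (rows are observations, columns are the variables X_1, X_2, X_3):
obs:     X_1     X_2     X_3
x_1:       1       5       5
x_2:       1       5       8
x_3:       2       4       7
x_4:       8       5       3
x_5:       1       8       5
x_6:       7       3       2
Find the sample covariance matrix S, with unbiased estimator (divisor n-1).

Step 1 — column means:
  mean(X_1) = (1 + 1 + 2 + 8 + 1 + 7) / 6 = 20/6 = 3.3333
  mean(X_2) = (5 + 5 + 4 + 5 + 8 + 3) / 6 = 30/6 = 5
  mean(X_3) = (5 + 8 + 7 + 3 + 5 + 2) / 6 = 30/6 = 5

Step 2 — sample covariance S[i,j] = (1/(n-1)) · Σ_k (x_{k,i} - mean_i) · (x_{k,j} - mean_j), with n-1 = 5.
  S[X_1,X_1] = ((-2.3333)·(-2.3333) + (-2.3333)·(-2.3333) + (-1.3333)·(-1.3333) + (4.6667)·(4.6667) + (-2.3333)·(-2.3333) + (3.6667)·(3.6667)) / 5 = 53.3333/5 = 10.6667
  S[X_1,X_2] = ((-2.3333)·(0) + (-2.3333)·(0) + (-1.3333)·(-1) + (4.6667)·(0) + (-2.3333)·(3) + (3.6667)·(-2)) / 5 = -13/5 = -2.6
  S[X_1,X_3] = ((-2.3333)·(0) + (-2.3333)·(3) + (-1.3333)·(2) + (4.6667)·(-2) + (-2.3333)·(0) + (3.6667)·(-3)) / 5 = -30/5 = -6
  S[X_2,X_2] = ((0)·(0) + (0)·(0) + (-1)·(-1) + (0)·(0) + (3)·(3) + (-2)·(-2)) / 5 = 14/5 = 2.8
  S[X_2,X_3] = ((0)·(0) + (0)·(3) + (-1)·(2) + (0)·(-2) + (3)·(0) + (-2)·(-3)) / 5 = 4/5 = 0.8
  S[X_3,X_3] = ((0)·(0) + (3)·(3) + (2)·(2) + (-2)·(-2) + (0)·(0) + (-3)·(-3)) / 5 = 26/5 = 5.2

S is symmetric (S[j,i] = S[i,j]). Assembling:

S = [[10.6667, -2.6, -6],
 [-2.6, 2.8, 0.8],
 [-6, 0.8, 5.2]]


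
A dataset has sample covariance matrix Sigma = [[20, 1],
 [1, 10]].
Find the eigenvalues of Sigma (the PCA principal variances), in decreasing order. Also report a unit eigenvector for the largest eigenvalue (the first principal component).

Step 1 — characteristic polynomial of 2×2 Sigma:
  det(Sigma - λI) = λ² - trace · λ + det = 0.
  trace = 20 + 10 = 30, det = 20·10 - (1)² = 199.
Step 2 — discriminant:
  Δ = trace² - 4·det = 900 - 796 = 104.
Step 3 — eigenvalues:
  λ = (trace ± √Δ)/2 = (30 ± 10.198)/2,
  λ_1 = 20.099,  λ_2 = 9.901.

Step 4 — unit eigenvector for λ_1: solve (Sigma - λ_1 I)v = 0. First row:
  (20 - 20.099)·v_x + (1)·v_y = 0, i.e. (-0.099)·v_x + (1)·v_y = 0,
  so v ∝ (b, λ_1 - a) = (1, 0.099) = u.
  ||u|| = √((1)² + (0.099)²) = √(1.0098) ≈ 1.0049,
  v_1 = u/||u|| ≈ (0.9951, 0.0985) (||v_1|| = 1).

λ_1 = 20.099,  λ_2 = 9.901;  v_1 ≈ (0.9951, 0.0985)


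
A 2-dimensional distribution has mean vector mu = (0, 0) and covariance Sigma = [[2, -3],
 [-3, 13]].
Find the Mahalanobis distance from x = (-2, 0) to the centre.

Step 1 — centre the observation: (x - mu) = (-2, 0).

Step 2 — invert Sigma. det(Sigma) = 2·13 - (-3)² = 17.
  Sigma^{-1} = (1/det) · [[d, -b], [-b, a]] = [[0.7647, 0.1765],
 [0.1765, 0.1176]].

Step 3 — form the quadratic (x - mu)^T · Sigma^{-1} · (x - mu):
  Sigma^{-1} · (x - mu) = (-1.5294, -0.3529).
  (x - mu)^T · [Sigma^{-1} · (x - mu)] = (-2)·(-1.5294) + (0)·(-0.3529) = 3.0588.

Step 4 — take square root: d = √(3.0588) ≈ 1.7489.

d(x, mu) = √(3.0588) ≈ 1.7489


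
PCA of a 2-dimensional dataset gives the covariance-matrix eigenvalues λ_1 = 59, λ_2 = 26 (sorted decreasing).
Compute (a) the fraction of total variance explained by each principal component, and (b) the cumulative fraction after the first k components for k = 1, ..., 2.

Step 1 — total variance = trace(Sigma) = Σ λ_i = 59 + 26 = 85.

Step 2 — fraction explained by component i = λ_i / Σ λ:
  PC1: 59/85 = 0.6941
  PC2: 26/85 = 0.3059

Step 3 — cumulative fraction after k components = (λ_1 + ... + λ_k) / Σ λ:
  k = 1: 59/85 = 0.6941
  k = 2: (59 + 26)/85 = 85/85 = 1

Summary (fraction, with percent):

explained: PC1 0.6941 (69.41%), PC2 0.3059 (30.59%);  cumulative: 0.6941, 1


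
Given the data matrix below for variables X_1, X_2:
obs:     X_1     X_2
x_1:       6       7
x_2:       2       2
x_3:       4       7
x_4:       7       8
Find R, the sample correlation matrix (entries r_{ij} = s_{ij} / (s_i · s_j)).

Step 1 — column means:
  mean(X_1) = (6 + 2 + 4 + 7) / 4 = 19/4 = 4.75
  mean(X_2) = (7 + 2 + 7 + 8) / 4 = 24/4 = 6

Step 2 — sample variances and covariances s[i,j] = (1/(n-1)) · Σ_k (x_{k,i} - mean_i) · (x_{k,j} - mean_j), with n-1 = 3:
  s[X_1,X_1] = ((1.25)·(1.25) + (-2.75)·(-2.75) + (-0.75)·(-0.75) + (2.25)·(2.25)) / 3 = 14.75/3 = 4.9167
  s[X_1,X_2] = ((1.25)·(1) + (-2.75)·(-4) + (-0.75)·(1) + (2.25)·(2)) / 3 = 16/3 = 5.3333
  s[X_2,X_2] = ((1)·(1) + (-4)·(-4) + (1)·(1) + (2)·(2)) / 3 = 22/3 = 7.3333
  Sample standard deviations s_i = √(s[i,i]):
  s(X_1) = √(4.9167) = 2.2174
  s(X_2) = √(7.3333) = 2.708

Step 3 — r_{ij} = s_{ij} / (s_i · s_j):
  r[X_1,X_1] = 1 (diagonal).
  r[X_1,X_2] = 5.3333 / (2.2174 · 2.708) = 5.3333 / 6.0046 = 0.8882
  r[X_2,X_2] = 1 (diagonal).

R is symmetric with unit diagonal. Assembling:

R = [[1, 0.8882],
 [0.8882, 1]]


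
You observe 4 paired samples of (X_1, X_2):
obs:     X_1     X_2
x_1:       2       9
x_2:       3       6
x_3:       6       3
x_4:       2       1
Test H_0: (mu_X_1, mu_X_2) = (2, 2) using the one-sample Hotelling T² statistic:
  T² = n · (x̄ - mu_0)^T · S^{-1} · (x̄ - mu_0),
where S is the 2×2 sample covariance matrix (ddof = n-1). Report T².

Step 1 — sample mean vector:
  mean(X_1) = (2 + 3 + 6 + 2) / 4 = 13/4 = 3.25
  mean(X_2) = (9 + 6 + 3 + 1) / 4 = 19/4 = 4.75
  x̄ = (3.25, 4.75),  deviation x̄ - mu_0 = (3.25, 4.75) - (2, 2) = (1.25, 2.75).

Step 2 — sample covariance matrix, S[i,j] = (1/(n-1)) · Σ_k (x_{k,i} - mean_i) · (x_{k,j} - mean_j), divisor n-1 = 3:
  S[X_1,X_1] = ((-1.25)·(-1.25) + (-0.25)·(-0.25) + (2.75)·(2.75) + (-1.25)·(-1.25)) / 3 = 10.75/3 = 3.5833
  S[X_1,X_2] = ((-1.25)·(4.25) + (-0.25)·(1.25) + (2.75)·(-1.75) + (-1.25)·(-3.75)) / 3 = -5.75/3 = -1.9167
  S[X_2,X_2] = ((4.25)·(4.25) + (1.25)·(1.25) + (-1.75)·(-1.75) + (-3.75)·(-3.75)) / 3 = 36.75/3 = 12.25
  S = [[3.5833, -1.9167],
 [-1.9167, 12.25]].

Step 3 — invert S. det(S) = 3.5833·12.25 - (-1.9167)² = 40.2222.
  S^{-1} = (1/det) · [[d, -b], [-b, a]] = [[0.3046, 0.0477],
 [0.0477, 0.0891]].

Step 4 — quadratic form (x̄ - mu_0)^T · S^{-1} · (x̄ - mu_0):
  S^{-1} · (x̄ - mu_0) = (0.5117, 0.3046),
  (x̄ - mu_0)^T · [...] = (1.25)·(0.5117) + (2.75)·(0.3046) = 1.4772.

Step 5 — scale by n: T² = 4 · 1.4772 = 5.9088.

T² ≈ 5.9088


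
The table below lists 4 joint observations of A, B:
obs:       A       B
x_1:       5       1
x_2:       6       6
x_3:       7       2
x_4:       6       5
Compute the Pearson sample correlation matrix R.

Step 1 — column means:
  mean(A) = (5 + 6 + 7 + 6) / 4 = 24/4 = 6
  mean(B) = (1 + 6 + 2 + 5) / 4 = 14/4 = 3.5

Step 2 — sample variances and covariances s[i,j] = (1/(n-1)) · Σ_k (x_{k,i} - mean_i) · (x_{k,j} - mean_j), with n-1 = 3:
  s[A,A] = ((-1)·(-1) + (0)·(0) + (1)·(1) + (0)·(0)) / 3 = 2/3 = 0.6667
  s[A,B] = ((-1)·(-2.5) + (0)·(2.5) + (1)·(-1.5) + (0)·(1.5)) / 3 = 1/3 = 0.3333
  s[B,B] = ((-2.5)·(-2.5) + (2.5)·(2.5) + (-1.5)·(-1.5) + (1.5)·(1.5)) / 3 = 17/3 = 5.6667
  Sample standard deviations s_i = √(s[i,i]):
  s(A) = √(0.6667) = 0.8165
  s(B) = √(5.6667) = 2.3805

Step 3 — r_{ij} = s_{ij} / (s_i · s_j):
  r[A,A] = 1 (diagonal).
  r[A,B] = 0.3333 / (0.8165 · 2.3805) = 0.3333 / 1.9437 = 0.1715
  r[B,B] = 1 (diagonal).

R is symmetric with unit diagonal. Assembling:

R = [[1, 0.1715],
 [0.1715, 1]]


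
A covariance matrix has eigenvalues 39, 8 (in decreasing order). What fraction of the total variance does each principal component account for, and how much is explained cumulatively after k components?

Step 1 — total variance = trace(Sigma) = Σ λ_i = 39 + 8 = 47.

Step 2 — fraction explained by component i = λ_i / Σ λ:
  PC1: 39/47 = 0.8298
  PC2: 8/47 = 0.1702

Step 3 — cumulative fraction after k components = (λ_1 + ... + λ_k) / Σ λ:
  k = 1: 39/47 = 0.8298
  k = 2: (39 + 8)/47 = 47/47 = 1

Summary (fraction, with percent):

explained: PC1 0.8298 (82.98%), PC2 0.1702 (17.02%);  cumulative: 0.8298, 1


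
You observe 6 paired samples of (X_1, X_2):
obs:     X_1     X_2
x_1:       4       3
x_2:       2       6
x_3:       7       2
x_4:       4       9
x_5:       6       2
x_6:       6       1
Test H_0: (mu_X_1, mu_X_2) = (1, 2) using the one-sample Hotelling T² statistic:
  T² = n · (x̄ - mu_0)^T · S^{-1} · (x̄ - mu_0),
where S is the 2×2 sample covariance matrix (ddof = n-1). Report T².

Step 1 — sample mean vector:
  mean(X_1) = (4 + 2 + 7 + 4 + 6 + 6) / 6 = 29/6 = 4.8333
  mean(X_2) = (3 + 6 + 2 + 9 + 2 + 1) / 6 = 23/6 = 3.8333
  x̄ = (4.8333, 3.8333),  deviation x̄ - mu_0 = (4.8333, 3.8333) - (1, 2) = (3.8333, 1.8333).

Step 2 — sample covariance matrix, S[i,j] = (1/(n-1)) · Σ_k (x_{k,i} - mean_i) · (x_{k,j} - mean_j), divisor n-1 = 5:
  S[X_1,X_1] = ((-0.8333)·(-0.8333) + (-2.8333)·(-2.8333) + (2.1667)·(2.1667) + (-0.8333)·(-0.8333) + (1.1667)·(1.1667) + (1.1667)·(1.1667)) / 5 = 16.8333/5 = 3.3667
  S[X_1,X_2] = ((-0.8333)·(-0.8333) + (-2.8333)·(2.1667) + (2.1667)·(-1.8333) + (-0.8333)·(5.1667) + (1.1667)·(-1.8333) + (1.1667)·(-2.8333)) / 5 = -19.1667/5 = -3.8333
  S[X_2,X_2] = ((-0.8333)·(-0.8333) + (2.1667)·(2.1667) + (-1.8333)·(-1.8333) + (5.1667)·(5.1667) + (-1.8333)·(-1.8333) + (-2.8333)·(-2.8333)) / 5 = 46.8333/5 = 9.3667
  S = [[3.3667, -3.8333],
 [-3.8333, 9.3667]].

Step 3 — invert S. det(S) = 3.3667·9.3667 - (-3.8333)² = 16.84.
  S^{-1} = (1/det) · [[d, -b], [-b, a]] = [[0.5562, 0.2276],
 [0.2276, 0.1999]].

Step 4 — quadratic form (x̄ - mu_0)^T · S^{-1} · (x̄ - mu_0):
  S^{-1} · (x̄ - mu_0) = (2.5495, 1.2391),
  (x̄ - mu_0)^T · [...] = (3.8333)·(2.5495) + (1.8333)·(1.2391) = 12.0447.

Step 5 — scale by n: T² = 6 · 12.0447 = 72.2684.

T² ≈ 72.2684


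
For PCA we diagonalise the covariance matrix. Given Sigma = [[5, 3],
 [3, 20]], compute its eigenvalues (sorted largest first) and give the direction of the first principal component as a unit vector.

Step 1 — characteristic polynomial of 2×2 Sigma:
  det(Sigma - λI) = λ² - trace · λ + det = 0.
  trace = 5 + 20 = 25, det = 5·20 - (3)² = 91.
Step 2 — discriminant:
  Δ = trace² - 4·det = 625 - 364 = 261.
Step 3 — eigenvalues:
  λ = (trace ± √Δ)/2 = (25 ± 16.1555)/2,
  λ_1 = 20.5777,  λ_2 = 4.4223.

Step 4 — unit eigenvector for λ_1: solve (Sigma - λ_1 I)v = 0. First row:
  (5 - 20.5777)·v_x + (3)·v_y = 0, i.e. (-15.5777)·v_x + (3)·v_y = 0,
  so v ∝ (b, λ_1 - a) = (3, 15.5777) = u.
  ||u|| = √((3)² + (15.5777)²) = √(251.6662) ≈ 15.864,
  v_1 = u/||u|| ≈ (0.1891, 0.982) (||v_1|| = 1).

λ_1 = 20.5777,  λ_2 = 4.4223;  v_1 ≈ (0.1891, 0.982)


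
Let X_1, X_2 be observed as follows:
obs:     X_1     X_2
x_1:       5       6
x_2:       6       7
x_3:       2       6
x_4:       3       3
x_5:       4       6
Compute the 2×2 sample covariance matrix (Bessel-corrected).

Step 1 — column means:
  mean(X_1) = (5 + 6 + 2 + 3 + 4) / 5 = 20/5 = 4
  mean(X_2) = (6 + 7 + 6 + 3 + 6) / 5 = 28/5 = 5.6

Step 2 — sample covariance S[i,j] = (1/(n-1)) · Σ_k (x_{k,i} - mean_i) · (x_{k,j} - mean_j), with n-1 = 4.
  S[X_1,X_1] = ((1)·(1) + (2)·(2) + (-2)·(-2) + (-1)·(-1) + (0)·(0)) / 4 = 10/4 = 2.5
  S[X_1,X_2] = ((1)·(0.4) + (2)·(1.4) + (-2)·(0.4) + (-1)·(-2.6) + (0)·(0.4)) / 4 = 5/4 = 1.25
  S[X_2,X_2] = ((0.4)·(0.4) + (1.4)·(1.4) + (0.4)·(0.4) + (-2.6)·(-2.6) + (0.4)·(0.4)) / 4 = 9.2/4 = 2.3

S is symmetric (S[j,i] = S[i,j]). Assembling:

S = [[2.5, 1.25],
 [1.25, 2.3]]


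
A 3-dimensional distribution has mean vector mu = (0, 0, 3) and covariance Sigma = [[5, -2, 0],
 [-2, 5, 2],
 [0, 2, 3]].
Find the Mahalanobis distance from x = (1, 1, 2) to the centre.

Step 1 — centre the observation: (x - mu) = (1, 1, -1).

Step 2 — invert Sigma (cofactor / det for 3×3, or solve directly):
  Sigma^{-1} = [[0.2558, 0.1395, -0.093],
 [0.1395, 0.3488, -0.2326],
 [-0.093, -0.2326, 0.4884]].

Step 3 — form the quadratic (x - mu)^T · Sigma^{-1} · (x - mu):
  Sigma^{-1} · (x - mu) = (0.4884, 0.7209, -0.814).
  (x - mu)^T · [Sigma^{-1} · (x - mu)] = (1)·(0.4884) + (1)·(0.7209) + (-1)·(-0.814) = 2.0233.

Step 4 — take square root: d = √(2.0233) ≈ 1.4224.

d(x, mu) = √(2.0233) ≈ 1.4224


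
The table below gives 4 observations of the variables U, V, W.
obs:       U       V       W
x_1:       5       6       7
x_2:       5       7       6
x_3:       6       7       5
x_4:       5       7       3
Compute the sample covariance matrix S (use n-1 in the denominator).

Step 1 — column means:
  mean(U) = (5 + 5 + 6 + 5) / 4 = 21/4 = 5.25
  mean(V) = (6 + 7 + 7 + 7) / 4 = 27/4 = 6.75
  mean(W) = (7 + 6 + 5 + 3) / 4 = 21/4 = 5.25

Step 2 — sample covariance S[i,j] = (1/(n-1)) · Σ_k (x_{k,i} - mean_i) · (x_{k,j} - mean_j), with n-1 = 3.
  S[U,U] = ((-0.25)·(-0.25) + (-0.25)·(-0.25) + (0.75)·(0.75) + (-0.25)·(-0.25)) / 3 = 0.75/3 = 0.25
  S[U,V] = ((-0.25)·(-0.75) + (-0.25)·(0.25) + (0.75)·(0.25) + (-0.25)·(0.25)) / 3 = 0.25/3 = 0.0833
  S[U,W] = ((-0.25)·(1.75) + (-0.25)·(0.75) + (0.75)·(-0.25) + (-0.25)·(-2.25)) / 3 = -0.25/3 = -0.0833
  S[V,V] = ((-0.75)·(-0.75) + (0.25)·(0.25) + (0.25)·(0.25) + (0.25)·(0.25)) / 3 = 0.75/3 = 0.25
  S[V,W] = ((-0.75)·(1.75) + (0.25)·(0.75) + (0.25)·(-0.25) + (0.25)·(-2.25)) / 3 = -1.75/3 = -0.5833
  S[W,W] = ((1.75)·(1.75) + (0.75)·(0.75) + (-0.25)·(-0.25) + (-2.25)·(-2.25)) / 3 = 8.75/3 = 2.9167

S is symmetric (S[j,i] = S[i,j]). Assembling:

S = [[0.25, 0.0833, -0.0833],
 [0.0833, 0.25, -0.5833],
 [-0.0833, -0.5833, 2.9167]]


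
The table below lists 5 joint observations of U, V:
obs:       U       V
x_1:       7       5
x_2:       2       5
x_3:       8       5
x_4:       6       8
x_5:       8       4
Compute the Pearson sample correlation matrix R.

Step 1 — column means:
  mean(U) = (7 + 2 + 8 + 6 + 8) / 5 = 31/5 = 6.2
  mean(V) = (5 + 5 + 5 + 8 + 4) / 5 = 27/5 = 5.4

Step 2 — sample variances and covariances s[i,j] = (1/(n-1)) · Σ_k (x_{k,i} - mean_i) · (x_{k,j} - mean_j), with n-1 = 4:
  s[U,U] = ((0.8)·(0.8) + (-4.2)·(-4.2) + (1.8)·(1.8) + (-0.2)·(-0.2) + (1.8)·(1.8)) / 4 = 24.8/4 = 6.2
  s[U,V] = ((0.8)·(-0.4) + (-4.2)·(-0.4) + (1.8)·(-0.4) + (-0.2)·(2.6) + (1.8)·(-1.4)) / 4 = -2.4/4 = -0.6
  s[V,V] = ((-0.4)·(-0.4) + (-0.4)·(-0.4) + (-0.4)·(-0.4) + (2.6)·(2.6) + (-1.4)·(-1.4)) / 4 = 9.2/4 = 2.3
  Sample standard deviations s_i = √(s[i,i]):
  s(U) = √(6.2) = 2.49
  s(V) = √(2.3) = 1.5166

Step 3 — r_{ij} = s_{ij} / (s_i · s_j):
  r[U,U] = 1 (diagonal).
  r[U,V] = -0.6 / (2.49 · 1.5166) = -0.6 / 3.7762 = -0.1589
  r[V,V] = 1 (diagonal).

R is symmetric with unit diagonal. Assembling:

R = [[1, -0.1589],
 [-0.1589, 1]]


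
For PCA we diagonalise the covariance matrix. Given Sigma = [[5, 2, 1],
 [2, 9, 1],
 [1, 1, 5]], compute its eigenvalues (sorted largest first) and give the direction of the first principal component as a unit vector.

Step 1 — characteristic polynomial p(λ) = det(λI - Sigma) = λ³ - tr·λ² + c_1·λ - det, where tr = trace, c_1 = sum of the principal 2×2 minors, det = det(Sigma):
  tr = 5 + 9 + 5 = 19,
  c_1 = (5·9 - (2)²) + (5·5 - (1)²) + (9·5 - (1)²) = 41 + 24 + 44 = 109,
  det = 5·(9·5 - (1)²) - (2)·((2)·5 - (1)·(1)) + (1)·((2)·(1) - 9·(1)) = 5·(44) - (2)·(9) + (1)·(-7) = 195.
  So p(λ) = λ³ - 19λ² + 109λ - 195.
Step 2 — look for an integer root (rational root theorem: any rational root is an integer divisor of 195). Testing λ = 5:
  p(5) = 125 - 475 + 545 - 195 = 0  ✓
  Dividing out (λ - 5): p(λ) = (λ - 5)(λ² - 14λ + 39).
Step 3 — remaining eigenvalues from the quadratic λ² - 14λ + 39 = 0:
  Δ = 14² - 4·39 = 196 - 156 = 40,  λ = (14 ± √40)/2 = (14 ± 6.3246)/2 ≈ 10.1623 or 3.8377.
  Sorted: λ_1 = 10.1623,  λ_2 = 5,  λ_3 = 3.8377  (check: sum = 19 = tr ✓).

Step 4 — unit eigenvector for λ_1 ≈ 10.1623: v spans the null space of (Sigma - λ_1 I), whose rows are
  r_1 = (-5.1623, 2, 1),  r_2 = (2, -1.1623, 1),  r_3 = (1, 1, -5.1623).
  v is orthogonal to every row, so take v ∝ r_1 × r_2 = ((2)·(1) - (1)·(-1.1623), (1)·(2) - (-5.1623)·(1), (-5.1623)·(-1.1623) - (2)·(2)) ≈ (3.1623, 7.1623, 2).
  Let u = (3.1623, 7.1623, 2).
  ||u|| = √((3.1623)² + (7.1623)² + (2)²) = √(65.2982) ≈ 8.0807,  v_1 = u/||u|| ≈ (0.3913, 0.8863, 0.2475) (||v_1|| = 1).

λ_1 = 10.1623,  λ_2 = 5,  λ_3 = 3.8377;  v_1 ≈ (0.3913, 0.8863, 0.2475)


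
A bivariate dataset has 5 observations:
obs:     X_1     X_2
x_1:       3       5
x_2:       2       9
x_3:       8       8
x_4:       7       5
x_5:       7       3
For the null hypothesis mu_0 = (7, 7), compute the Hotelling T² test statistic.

Step 1 — sample mean vector:
  mean(X_1) = (3 + 2 + 8 + 7 + 7) / 5 = 27/5 = 5.4
  mean(X_2) = (5 + 9 + 8 + 5 + 3) / 5 = 30/5 = 6
  x̄ = (5.4, 6),  deviation x̄ - mu_0 = (5.4, 6) - (7, 7) = (-1.6, -1).

Step 2 — sample covariance matrix, S[i,j] = (1/(n-1)) · Σ_k (x_{k,i} - mean_i) · (x_{k,j} - mean_j), divisor n-1 = 4:
  S[X_1,X_1] = ((-2.4)·(-2.4) + (-3.4)·(-3.4) + (2.6)·(2.6) + (1.6)·(1.6) + (1.6)·(1.6)) / 4 = 29.2/4 = 7.3
  S[X_1,X_2] = ((-2.4)·(-1) + (-3.4)·(3) + (2.6)·(2) + (1.6)·(-1) + (1.6)·(-3)) / 4 = -9/4 = -2.25
  S[X_2,X_2] = ((-1)·(-1) + (3)·(3) + (2)·(2) + (-1)·(-1) + (-3)·(-3)) / 4 = 24/4 = 6
  S = [[7.3, -2.25],
 [-2.25, 6]].

Step 3 — invert S. det(S) = 7.3·6 - (-2.25)² = 38.7375.
  S^{-1} = (1/det) · [[d, -b], [-b, a]] = [[0.1549, 0.0581],
 [0.0581, 0.1884]].

Step 4 — quadratic form (x̄ - mu_0)^T · S^{-1} · (x̄ - mu_0):
  S^{-1} · (x̄ - mu_0) = (-0.3059, -0.2814),
  (x̄ - mu_0)^T · [...] = (-1.6)·(-0.3059) + (-1)·(-0.2814) = 0.7708.

Step 5 — scale by n: T² = 5 · 0.7708 = 3.8541.

T² ≈ 3.8541


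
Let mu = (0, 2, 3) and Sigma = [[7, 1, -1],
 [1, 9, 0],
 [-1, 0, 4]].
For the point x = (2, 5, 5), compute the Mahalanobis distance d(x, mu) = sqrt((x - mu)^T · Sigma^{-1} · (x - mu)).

Step 1 — centre the observation: (x - mu) = (2, 3, 2).

Step 2 — invert Sigma (cofactor / det for 3×3, or solve directly):
  Sigma^{-1} = [[0.1506, -0.0167, 0.0377],
 [-0.0167, 0.113, -0.0042],
 [0.0377, -0.0042, 0.2594]].

Step 3 — form the quadratic (x - mu)^T · Sigma^{-1} · (x - mu):
  Sigma^{-1} · (x - mu) = (0.3264, 0.2971, 0.5816).
  (x - mu)^T · [Sigma^{-1} · (x - mu)] = (2)·(0.3264) + (3)·(0.2971) + (2)·(0.5816) = 2.7071.

Step 4 — take square root: d = √(2.7071) ≈ 1.6453.

d(x, mu) = √(2.7071) ≈ 1.6453


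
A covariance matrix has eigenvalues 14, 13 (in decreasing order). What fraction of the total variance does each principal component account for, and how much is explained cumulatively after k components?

Step 1 — total variance = trace(Sigma) = Σ λ_i = 14 + 13 = 27.

Step 2 — fraction explained by component i = λ_i / Σ λ:
  PC1: 14/27 = 0.5185
  PC2: 13/27 = 0.4815

Step 3 — cumulative fraction after k components = (λ_1 + ... + λ_k) / Σ λ:
  k = 1: 14/27 = 0.5185
  k = 2: (14 + 13)/27 = 27/27 = 1

Summary (fraction, with percent):

explained: PC1 0.5185 (51.85%), PC2 0.4815 (48.15%);  cumulative: 0.5185, 1


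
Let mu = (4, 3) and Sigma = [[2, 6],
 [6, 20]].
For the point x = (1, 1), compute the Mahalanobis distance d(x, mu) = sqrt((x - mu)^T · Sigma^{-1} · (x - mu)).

Step 1 — centre the observation: (x - mu) = (-3, -2).

Step 2 — invert Sigma. det(Sigma) = 2·20 - (6)² = 4.
  Sigma^{-1} = (1/det) · [[d, -b], [-b, a]] = [[5, -1.5],
 [-1.5, 0.5]].

Step 3 — form the quadratic (x - mu)^T · Sigma^{-1} · (x - mu):
  Sigma^{-1} · (x - mu) = (-12, 3.5).
  (x - mu)^T · [Sigma^{-1} · (x - mu)] = (-3)·(-12) + (-2)·(3.5) = 29.

Step 4 — take square root: d = √(29) ≈ 5.3852.

d(x, mu) = √(29) ≈ 5.3852


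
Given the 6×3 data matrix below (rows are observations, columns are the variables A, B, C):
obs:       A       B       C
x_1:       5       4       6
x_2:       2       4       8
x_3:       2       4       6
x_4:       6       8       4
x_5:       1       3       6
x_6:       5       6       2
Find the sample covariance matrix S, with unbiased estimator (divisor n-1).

Step 1 — column means:
  mean(A) = (5 + 2 + 2 + 6 + 1 + 5) / 6 = 21/6 = 3.5
  mean(B) = (4 + 4 + 4 + 8 + 3 + 6) / 6 = 29/6 = 4.8333
  mean(C) = (6 + 8 + 6 + 4 + 6 + 2) / 6 = 32/6 = 5.3333

Step 2 — sample covariance S[i,j] = (1/(n-1)) · Σ_k (x_{k,i} - mean_i) · (x_{k,j} - mean_j), with n-1 = 5.
  S[A,A] = ((1.5)·(1.5) + (-1.5)·(-1.5) + (-1.5)·(-1.5) + (2.5)·(2.5) + (-2.5)·(-2.5) + (1.5)·(1.5)) / 5 = 21.5/5 = 4.3
  S[A,B] = ((1.5)·(-0.8333) + (-1.5)·(-0.8333) + (-1.5)·(-0.8333) + (2.5)·(3.1667) + (-2.5)·(-1.8333) + (1.5)·(1.1667)) / 5 = 15.5/5 = 3.1
  S[A,C] = ((1.5)·(0.6667) + (-1.5)·(2.6667) + (-1.5)·(0.6667) + (2.5)·(-1.3333) + (-2.5)·(0.6667) + (1.5)·(-3.3333)) / 5 = -14/5 = -2.8
  S[B,B] = ((-0.8333)·(-0.8333) + (-0.8333)·(-0.8333) + (-0.8333)·(-0.8333) + (3.1667)·(3.1667) + (-1.8333)·(-1.8333) + (1.1667)·(1.1667)) / 5 = 16.8333/5 = 3.3667
  S[B,C] = ((-0.8333)·(0.6667) + (-0.8333)·(2.6667) + (-0.8333)·(0.6667) + (3.1667)·(-1.3333) + (-1.8333)·(0.6667) + (1.1667)·(-3.3333)) / 5 = -12.6667/5 = -2.5333
  S[C,C] = ((0.6667)·(0.6667) + (2.6667)·(2.6667) + (0.6667)·(0.6667) + (-1.3333)·(-1.3333) + (0.6667)·(0.6667) + (-3.3333)·(-3.3333)) / 5 = 21.3333/5 = 4.2667

S is symmetric (S[j,i] = S[i,j]). Assembling:

S = [[4.3, 3.1, -2.8],
 [3.1, 3.3667, -2.5333],
 [-2.8, -2.5333, 4.2667]]


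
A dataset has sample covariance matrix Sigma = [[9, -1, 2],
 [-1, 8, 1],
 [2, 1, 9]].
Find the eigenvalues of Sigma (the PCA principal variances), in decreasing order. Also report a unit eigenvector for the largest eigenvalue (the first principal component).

Step 1 — characteristic polynomial p(λ) = det(λI - Sigma) = λ³ - tr·λ² + c_1·λ - det, where tr = trace, c_1 = sum of the principal 2×2 minors, det = det(Sigma):
  tr = 9 + 8 + 9 = 26,
  c_1 = (9·8 - (-1)²) + (9·9 - (2)²) + (8·9 - (1)²) = 71 + 77 + 71 = 219,
  det = 9·(8·9 - (1)²) - (-1)·((-1)·9 - (1)·(2)) + (2)·((-1)·(1) - 8·(2)) = 9·(71) - (-1)·(-11) + (2)·(-17) = 594.
  So p(λ) = λ³ - 26λ² + 219λ - 594.
Step 2 — look for an integer root (rational root theorem: any rational root is an integer divisor of 594). Testing λ = 6:
  p(6) = 216 - 936 + 1314 - 594 = 0  ✓
  Dividing out (λ - 6): p(λ) = (λ - 6)(λ² - 20λ + 99).
Step 3 — remaining eigenvalues from the quadratic λ² - 20λ + 99 = 0:
  Δ = 20² - 4·99 = 400 - 396 = 4,  λ = (20 ± √4)/2 = (20 ± 2)/2 = 11 or 9.
  Sorted: λ_1 = 11,  λ_2 = 9,  λ_3 = 6  (check: sum = 26 = tr ✓).

Step 4 — unit eigenvector for λ_1 = 11: v spans the null space of (Sigma - λ_1 I), whose rows are
  r_1 = (-2, -1, 2),  r_2 = (-1, -3, 1),  r_3 = (2, 1, -2).
  v is orthogonal to every row, so take v ∝ r_1 × r_2 = ((-1)·(1) - (2)·(-3), (2)·(-1) - (-2)·(1), (-2)·(-3) - (-1)·(-1)) = (5, 0, 5).
  Rescale (divide by 5): u = (1, 0, 1).
  ||u|| = √((1)² + (0)² + (1)²) = √(2) ≈ 1.4142,  v_1 = u/||u|| ≈ (0.7071, 0, 0.7071) (||v_1|| = 1).

λ_1 = 11,  λ_2 = 9,  λ_3 = 6;  v_1 ≈ (0.7071, 0, 0.7071)


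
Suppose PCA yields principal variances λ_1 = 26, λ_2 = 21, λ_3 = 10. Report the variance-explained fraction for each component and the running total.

Step 1 — total variance = trace(Sigma) = Σ λ_i = 26 + 21 + 10 = 57.

Step 2 — fraction explained by component i = λ_i / Σ λ:
  PC1: 26/57 = 0.4561
  PC2: 21/57 = 0.3684
  PC3: 10/57 = 0.1754

Step 3 — cumulative fraction after k components = (λ_1 + ... + λ_k) / Σ λ:
  k = 1: 26/57 = 0.4561
  k = 2: (26 + 21)/57 = 47/57 = 0.8246
  k = 3: (26 + 21 + 10)/57 = 57/57 = 1

Summary (fraction, with percent):

explained: PC1 0.4561 (45.61%), PC2 0.3684 (36.84%), PC3 0.1754 (17.54%);  cumulative: 0.4561, 0.8246, 1


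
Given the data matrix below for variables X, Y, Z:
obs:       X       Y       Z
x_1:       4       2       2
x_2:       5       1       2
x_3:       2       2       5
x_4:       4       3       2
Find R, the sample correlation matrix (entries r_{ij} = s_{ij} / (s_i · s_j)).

Step 1 — column means:
  mean(X) = (4 + 5 + 2 + 4) / 4 = 15/4 = 3.75
  mean(Y) = (2 + 1 + 2 + 3) / 4 = 8/4 = 2
  mean(Z) = (2 + 2 + 5 + 2) / 4 = 11/4 = 2.75

Step 2 — sample variances and covariances s[i,j] = (1/(n-1)) · Σ_k (x_{k,i} - mean_i) · (x_{k,j} - mean_j), with n-1 = 3:
  s[X,X] = ((0.25)·(0.25) + (1.25)·(1.25) + (-1.75)·(-1.75) + (0.25)·(0.25)) / 3 = 4.75/3 = 1.5833
  s[X,Y] = ((0.25)·(0) + (1.25)·(-1) + (-1.75)·(0) + (0.25)·(1)) / 3 = -1/3 = -0.3333
  s[X,Z] = ((0.25)·(-0.75) + (1.25)·(-0.75) + (-1.75)·(2.25) + (0.25)·(-0.75)) / 3 = -5.25/3 = -1.75
  s[Y,Y] = ((0)·(0) + (-1)·(-1) + (0)·(0) + (1)·(1)) / 3 = 2/3 = 0.6667
  s[Y,Z] = ((0)·(-0.75) + (-1)·(-0.75) + (0)·(2.25) + (1)·(-0.75)) / 3 = 0/3 = 0
  s[Z,Z] = ((-0.75)·(-0.75) + (-0.75)·(-0.75) + (2.25)·(2.25) + (-0.75)·(-0.75)) / 3 = 6.75/3 = 2.25
  Sample standard deviations s_i = √(s[i,i]):
  s(X) = √(1.5833) = 1.2583
  s(Y) = √(0.6667) = 0.8165
  s(Z) = √(2.25) = 1.5

Step 3 — r_{ij} = s_{ij} / (s_i · s_j):
  r[X,X] = 1 (diagonal).
  r[X,Y] = -0.3333 / (1.2583 · 0.8165) = -0.3333 / 1.0274 = -0.3244
  r[X,Z] = -1.75 / (1.2583 · 1.5) = -1.75 / 1.8875 = -0.9272
  r[Y,Y] = 1 (diagonal).
  r[Y,Z] = 0 / (0.8165 · 1.5) = 0 / 1.2247 = 0
  r[Z,Z] = 1 (diagonal).

R is symmetric with unit diagonal. Assembling:

R = [[1, -0.3244, -0.9272],
 [-0.3244, 1, 0],
 [-0.9272, 0, 1]]


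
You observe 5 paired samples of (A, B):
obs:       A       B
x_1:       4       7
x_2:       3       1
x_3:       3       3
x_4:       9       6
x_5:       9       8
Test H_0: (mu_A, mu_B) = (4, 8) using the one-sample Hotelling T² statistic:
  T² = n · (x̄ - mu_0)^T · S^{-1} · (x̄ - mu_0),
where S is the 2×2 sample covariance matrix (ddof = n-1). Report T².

Step 1 — sample mean vector:
  mean(A) = (4 + 3 + 3 + 9 + 9) / 5 = 28/5 = 5.6
  mean(B) = (7 + 1 + 3 + 6 + 8) / 5 = 25/5 = 5
  x̄ = (5.6, 5),  deviation x̄ - mu_0 = (5.6, 5) - (4, 8) = (1.6, -3).

Step 2 — sample covariance matrix, S[i,j] = (1/(n-1)) · Σ_k (x_{k,i} - mean_i) · (x_{k,j} - mean_j), divisor n-1 = 4:
  S[A,A] = ((-1.6)·(-1.6) + (-2.6)·(-2.6) + (-2.6)·(-2.6) + (3.4)·(3.4) + (3.4)·(3.4)) / 4 = 39.2/4 = 9.8
  S[A,B] = ((-1.6)·(2) + (-2.6)·(-4) + (-2.6)·(-2) + (3.4)·(1) + (3.4)·(3)) / 4 = 26/4 = 6.5
  S[B,B] = ((2)·(2) + (-4)·(-4) + (-2)·(-2) + (1)·(1) + (3)·(3)) / 4 = 34/4 = 8.5
  S = [[9.8, 6.5],
 [6.5, 8.5]].

Step 3 — invert S. det(S) = 9.8·8.5 - (6.5)² = 41.05.
  S^{-1} = (1/det) · [[d, -b], [-b, a]] = [[0.2071, -0.1583],
 [-0.1583, 0.2387]].

Step 4 — quadratic form (x̄ - mu_0)^T · S^{-1} · (x̄ - mu_0):
  S^{-1} · (x̄ - mu_0) = (0.8063, -0.9695),
  (x̄ - mu_0)^T · [...] = (1.6)·(0.8063) + (-3)·(-0.9695) = 4.1988.

Step 5 — scale by n: T² = 5 · 4.1988 = 20.9939.

T² ≈ 20.9939


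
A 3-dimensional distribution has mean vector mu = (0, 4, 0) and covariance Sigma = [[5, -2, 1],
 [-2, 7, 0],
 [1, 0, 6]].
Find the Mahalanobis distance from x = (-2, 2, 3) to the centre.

Step 1 — centre the observation: (x - mu) = (-2, -2, 3).

Step 2 — invert Sigma (cofactor / det for 3×3, or solve directly):
  Sigma^{-1} = [[0.2346, 0.067, -0.0391],
 [0.067, 0.162, -0.0112],
 [-0.0391, -0.0112, 0.1732]].

Step 3 — form the quadratic (x - mu)^T · Sigma^{-1} · (x - mu):
  Sigma^{-1} · (x - mu) = (-0.7207, -0.4916, 0.6201).
  (x - mu)^T · [Sigma^{-1} · (x - mu)] = (-2)·(-0.7207) + (-2)·(-0.4916) + (3)·(0.6201) = 4.2849.

Step 4 — take square root: d = √(4.2849) ≈ 2.07.

d(x, mu) = √(4.2849) ≈ 2.07


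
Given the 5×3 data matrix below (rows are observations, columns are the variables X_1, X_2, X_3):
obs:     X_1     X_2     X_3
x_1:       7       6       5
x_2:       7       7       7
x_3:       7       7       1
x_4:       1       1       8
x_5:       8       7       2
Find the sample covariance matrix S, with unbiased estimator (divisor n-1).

Step 1 — column means:
  mean(X_1) = (7 + 7 + 7 + 1 + 8) / 5 = 30/5 = 6
  mean(X_2) = (6 + 7 + 7 + 1 + 7) / 5 = 28/5 = 5.6
  mean(X_3) = (5 + 7 + 1 + 8 + 2) / 5 = 23/5 = 4.6

Step 2 — sample covariance S[i,j] = (1/(n-1)) · Σ_k (x_{k,i} - mean_i) · (x_{k,j} - mean_j), with n-1 = 4.
  S[X_1,X_1] = ((1)·(1) + (1)·(1) + (1)·(1) + (-5)·(-5) + (2)·(2)) / 4 = 32/4 = 8
  S[X_1,X_2] = ((1)·(0.4) + (1)·(1.4) + (1)·(1.4) + (-5)·(-4.6) + (2)·(1.4)) / 4 = 29/4 = 7.25
  S[X_1,X_3] = ((1)·(0.4) + (1)·(2.4) + (1)·(-3.6) + (-5)·(3.4) + (2)·(-2.6)) / 4 = -23/4 = -5.75
  S[X_2,X_2] = ((0.4)·(0.4) + (1.4)·(1.4) + (1.4)·(1.4) + (-4.6)·(-4.6) + (1.4)·(1.4)) / 4 = 27.2/4 = 6.8
  S[X_2,X_3] = ((0.4)·(0.4) + (1.4)·(2.4) + (1.4)·(-3.6) + (-4.6)·(3.4) + (1.4)·(-2.6)) / 4 = -20.8/4 = -5.2
  S[X_3,X_3] = ((0.4)·(0.4) + (2.4)·(2.4) + (-3.6)·(-3.6) + (3.4)·(3.4) + (-2.6)·(-2.6)) / 4 = 37.2/4 = 9.3

S is symmetric (S[j,i] = S[i,j]). Assembling:

S = [[8, 7.25, -5.75],
 [7.25, 6.8, -5.2],
 [-5.75, -5.2, 9.3]]


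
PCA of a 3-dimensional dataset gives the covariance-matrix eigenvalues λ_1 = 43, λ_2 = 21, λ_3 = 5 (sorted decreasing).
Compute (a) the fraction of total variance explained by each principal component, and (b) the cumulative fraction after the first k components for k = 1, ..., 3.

Step 1 — total variance = trace(Sigma) = Σ λ_i = 43 + 21 + 5 = 69.

Step 2 — fraction explained by component i = λ_i / Σ λ:
  PC1: 43/69 = 0.6232
  PC2: 21/69 = 0.3043
  PC3: 5/69 = 0.0725

Step 3 — cumulative fraction after k components = (λ_1 + ... + λ_k) / Σ λ:
  k = 1: 43/69 = 0.6232
  k = 2: (43 + 21)/69 = 64/69 = 0.9275
  k = 3: (43 + 21 + 5)/69 = 69/69 = 1

Summary (fraction, with percent):

explained: PC1 0.6232 (62.32%), PC2 0.3043 (30.43%), PC3 0.0725 (7.25%);  cumulative: 0.6232, 0.9275, 1


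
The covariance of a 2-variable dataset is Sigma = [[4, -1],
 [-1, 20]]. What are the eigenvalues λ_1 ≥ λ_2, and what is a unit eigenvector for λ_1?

Step 1 — characteristic polynomial of 2×2 Sigma:
  det(Sigma - λI) = λ² - trace · λ + det = 0.
  trace = 4 + 20 = 24, det = 4·20 - (-1)² = 79.
Step 2 — discriminant:
  Δ = trace² - 4·det = 576 - 316 = 260.
Step 3 — eigenvalues:
  λ = (trace ± √Δ)/2 = (24 ± 16.1245)/2,
  λ_1 = 20.0623,  λ_2 = 3.9377.

Step 4 — unit eigenvector for λ_1: solve (Sigma - λ_1 I)v = 0. First row:
  (4 - 20.0623)·v_x + (-1)·v_y = 0, i.e. (-16.0623)·v_x + (-1)·v_y = 0,
  so v ∝ (b, λ_1 - a) = (-1, 16.0623); multiply by -1 so the first entry is positive: u = (1, -16.0623).
  ||u|| = √((1)² + (-16.0623)²) = √(258.9961) ≈ 16.0934,
  v_1 = u/||u|| ≈ (0.0621, -0.9981) (||v_1|| = 1).

λ_1 = 20.0623,  λ_2 = 3.9377;  v_1 ≈ (0.0621, -0.9981)
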